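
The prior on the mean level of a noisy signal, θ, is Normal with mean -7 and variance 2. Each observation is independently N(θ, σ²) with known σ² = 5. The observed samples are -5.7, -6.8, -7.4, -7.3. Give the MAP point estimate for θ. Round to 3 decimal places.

θ̂_MAP = -6.877

n = 4; x̄ = ((-5.7) + (-6.8) + (-7.4) + (-7.3))/4 = -27.2/4 = -6.8.
For a Normal prior and Normal likelihood with known variance, the posterior is Normal; its mode equals its mean, the precision-weighted average.
Prior precision 1/σ₀² = 1/2 = 0.5; data precision n/σ² = 4/5 = 0.8.
θ̂ = (0.5·(-7) + 0.8·(-6.8)) / (0.5 + 0.8) = (-8.94)/1.3 = -447/65 ≈ -6.877.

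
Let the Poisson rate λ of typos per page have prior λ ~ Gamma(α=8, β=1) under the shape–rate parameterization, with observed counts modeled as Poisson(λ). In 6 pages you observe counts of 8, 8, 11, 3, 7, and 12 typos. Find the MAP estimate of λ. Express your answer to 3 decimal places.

λ̂_MAP = 8.000

Σxᵢ = 8+8+11+3+7+12 = 49, with n = 6.
Posterior ∝ λ^7e^(−1λ) · λ^49e^(−6λ) = λ^56e^(−7λ), i.e. Gamma(shape=57, rate=7).
The mode of a Gamma(a, b) with a ≥ 1 (shape–rate) is (a−1)/b = 56/7 ≈ 8.000.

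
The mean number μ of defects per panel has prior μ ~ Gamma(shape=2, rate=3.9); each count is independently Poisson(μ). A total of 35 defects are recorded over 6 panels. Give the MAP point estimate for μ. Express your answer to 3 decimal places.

Σxᵢ = 35, n = 6.
Posterior ∝ μe^(−3.9μ) · μ^35e^(−6μ) = μ^36e^(−9.9μ), i.e. Gamma(shape=37, rate=9.9).
The mode of a Gamma(a, b) with a ≥ 1 (shape–rate) is (a−1)/b = 36/9.9 ≈ 3.636.

μ̂_MAP = 3.636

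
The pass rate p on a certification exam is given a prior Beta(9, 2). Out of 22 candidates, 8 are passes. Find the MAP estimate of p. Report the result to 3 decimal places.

Prior: Beta(9, 2).
Data: 8 successes in 22 trials. The binomial likelihood contributes p^8(1−p)^14, so the posterior is Beta(9+8, 2+14) = Beta(17, 16).
For Beta(a, b) with a, b > 1 the mode is (a−1)/(a+b−2) = 16/31 ≈ 0.516.

p̂_MAP = 0.516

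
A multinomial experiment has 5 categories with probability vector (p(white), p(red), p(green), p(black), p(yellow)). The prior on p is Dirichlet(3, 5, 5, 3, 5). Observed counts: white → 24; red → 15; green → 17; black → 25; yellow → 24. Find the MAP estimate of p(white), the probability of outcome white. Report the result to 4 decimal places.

The posterior is Dirichlet(αᵢ + nᵢ) = Dirichlet(27, 20, 22, 28, 29).
For a Dirichlet(a₁,…,a_K) with all aᵢ > 1, the mode has j-th component (aⱼ − 1)/(Σaᵢ − K).
Here Σaᵢ = 126 and K = 5, so p(white) = (27 − 1)/(126 − 5) = 26/121 ≈ 0.2149.

MAP estimate of p(white) = 0.2149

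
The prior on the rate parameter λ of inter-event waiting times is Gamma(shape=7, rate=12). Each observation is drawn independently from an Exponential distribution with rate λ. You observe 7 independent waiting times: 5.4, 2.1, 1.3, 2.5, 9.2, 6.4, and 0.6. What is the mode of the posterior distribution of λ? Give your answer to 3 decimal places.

The Exponential(rate=λ) likelihood is ∝ λ^n e^(−λΣtᵢ). Here n = 7 and Σtᵢ = 5.4 + 2.1 + 1.3 + 2.5 + 9.2 + 6.4 + 0.6 = 27.5.
Posterior ∝ λ^6e^(−12λ) · λ^7e^(−27.5λ) = λ^13e^(−39.5λ), i.e. Gamma(14, 39.5).
Mode = (a−1)/b = 13/39.5 ≈ 0.329.

λ̂_MAP = 0.329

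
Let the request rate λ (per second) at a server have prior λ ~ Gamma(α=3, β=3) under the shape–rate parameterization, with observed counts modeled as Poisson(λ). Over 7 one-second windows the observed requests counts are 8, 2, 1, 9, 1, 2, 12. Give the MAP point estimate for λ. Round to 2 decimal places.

Σxᵢ = 8+2+1+9+1+2+12 = 35, with n = 7.
Posterior ∝ λ^2e^(−3λ) · λ^35e^(−7λ) = λ^37e^(−10λ), i.e. Gamma(shape=38, rate=10).
The mode of a Gamma(a, b) with a ≥ 1 (shape–rate) is (a−1)/b = 37/10 ≈ 3.70.

λ̂_MAP = 3.70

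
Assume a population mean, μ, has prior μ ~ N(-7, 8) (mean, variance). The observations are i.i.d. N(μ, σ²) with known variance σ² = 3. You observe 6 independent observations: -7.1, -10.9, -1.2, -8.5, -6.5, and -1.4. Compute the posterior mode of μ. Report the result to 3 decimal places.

μ̂_MAP = -5.996

n = 6; x̄ = ((-7.1) + (-10.9) + (-1.2) + (-8.5) + (-6.5) + (-1.4))/6 = -35.6/6 = -89/15 ≈ -5.9333.
For a Normal prior and Normal likelihood with known variance, the posterior is Normal; its mode equals its mean, the precision-weighted average.
Prior precision 1/σ₀² = 1/8 = 0.125; data precision n/σ² = 6/3 = 2.
μ̂ = (0.125·(-7) + 2·(-89/15)) / (0.125 + 2) = (-1529/120)/2.125 = -1529/255 ≈ -5.996.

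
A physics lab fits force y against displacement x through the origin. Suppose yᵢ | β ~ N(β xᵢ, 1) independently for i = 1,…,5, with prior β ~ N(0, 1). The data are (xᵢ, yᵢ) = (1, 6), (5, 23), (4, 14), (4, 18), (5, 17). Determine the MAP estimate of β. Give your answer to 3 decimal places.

log p(β | y) = −Σ(yᵢ − βxᵢ)²/(2·1) − β²/(2·1) + const.
Setting the derivative to zero: Σxᵢ(yᵢ − βxᵢ)/1 − β/1 = 0, so β = Σxᵢyᵢ / (Σxᵢ² + σ²/τ²).
Σxᵢyᵢ = 1·6 + 5·23 + 4·14 + 4·18 + 5·17 = 334; Σxᵢ² = 83; σ²/τ² = 1.
β̂_MAP = 334 / (83 + 1) = 334/84 ≈ 3.976.

β̂_MAP = 3.976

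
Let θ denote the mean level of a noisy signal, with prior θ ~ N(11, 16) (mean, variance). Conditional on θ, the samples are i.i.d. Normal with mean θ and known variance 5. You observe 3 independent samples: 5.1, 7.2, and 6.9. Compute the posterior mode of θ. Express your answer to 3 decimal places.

n = 3; x̄ = (5.1 + 7.2 + 6.9)/3 = 19.2/3 = 6.4.
For a Normal prior and Normal likelihood with known variance, the posterior is Normal; its mode equals its mean, the precision-weighted average.
Prior precision 1/σ₀² = 1/16 = 0.0625; data precision n/σ² = 3/5 = 0.6.
θ̂ = (0.0625·11 + 0.6·6.4) / (0.0625 + 0.6) = 4.5275/0.6625 = 1811/265 ≈ 6.834.

θ̂_MAP = 6.834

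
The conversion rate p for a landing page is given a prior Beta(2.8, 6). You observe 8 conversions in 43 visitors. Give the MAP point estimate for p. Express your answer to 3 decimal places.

Prior: Beta(2.8, 6).
Data: 8 successes in 43 trials. The binomial likelihood contributes p^8(1−p)^35, so the posterior is Beta(2.8+8, 6+35) = Beta(10.8, 41).
For Beta(a, b) with a, b > 1 the mode is (a−1)/(a+b−2) = 9.8/49.8 ≈ 0.197.

p̂_MAP = 0.197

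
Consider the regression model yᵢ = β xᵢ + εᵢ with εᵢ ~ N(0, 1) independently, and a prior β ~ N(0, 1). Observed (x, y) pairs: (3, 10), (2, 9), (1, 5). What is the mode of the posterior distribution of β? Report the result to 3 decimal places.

β̂_MAP = 3.533

log p(β | y) = −Σ(yᵢ − βxᵢ)²/(2·1) − β²/(2·1) + const.
Setting the derivative to zero: Σxᵢ(yᵢ − βxᵢ)/1 − β/1 = 0, so β = Σxᵢyᵢ / (Σxᵢ² + σ²/τ²).
Σxᵢyᵢ = 3·10 + 2·9 + 1·5 = 53; Σxᵢ² = 14; σ²/τ² = 1.
β̂_MAP = 53 / (14 + 1) = 53/15 ≈ 3.533.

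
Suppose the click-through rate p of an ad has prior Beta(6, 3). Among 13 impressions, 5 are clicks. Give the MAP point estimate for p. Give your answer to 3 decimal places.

Prior: Beta(6, 3).
Data: 5 successes in 13 trials. The binomial likelihood contributes p^5(1−p)^8, so the posterior is Beta(6+5, 3+8) = Beta(11, 11).
For Beta(a, b) with a, b > 1 the mode is (a−1)/(a+b−2) = 10/20 ≈ 0.500.

p̂_MAP = 0.500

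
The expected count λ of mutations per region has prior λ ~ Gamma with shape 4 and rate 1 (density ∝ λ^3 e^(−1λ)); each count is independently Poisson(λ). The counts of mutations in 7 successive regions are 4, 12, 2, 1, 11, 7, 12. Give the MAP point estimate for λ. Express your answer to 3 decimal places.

Σxᵢ = 4+12+2+1+11+7+12 = 49, with n = 7.
Posterior ∝ λ^3e^(−1λ) · λ^49e^(−7λ) = λ^52e^(−8λ), i.e. Gamma(shape=53, rate=8).
The mode of a Gamma(a, b) with a ≥ 1 (shape–rate) is (a−1)/b = 52/8 ≈ 6.500.

λ̂_MAP = 6.500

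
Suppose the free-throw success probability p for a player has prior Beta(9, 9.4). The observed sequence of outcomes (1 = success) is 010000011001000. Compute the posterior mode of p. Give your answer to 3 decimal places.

Prior: Beta(9, 9.4).
Data: 4 successes in 15 trials (from the sequence). The binomial likelihood contributes p^4(1−p)^11, so the posterior is Beta(9+4, 9.4+11) = Beta(13, 20.4).
For Beta(a, b) with a, b > 1 the mode is (a−1)/(a+b−2) = 12/31.4 ≈ 0.382.

p̂_MAP = 0.382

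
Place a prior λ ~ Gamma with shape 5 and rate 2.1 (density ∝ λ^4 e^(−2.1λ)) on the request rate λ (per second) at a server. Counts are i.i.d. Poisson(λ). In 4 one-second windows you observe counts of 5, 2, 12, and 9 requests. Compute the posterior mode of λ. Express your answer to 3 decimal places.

λ̂_MAP = 5.246

Σxᵢ = 5+2+12+9 = 28, with n = 4.
Posterior ∝ λ^4e^(−2.1λ) · λ^28e^(−4λ) = λ^32e^(−6.1λ), i.e. Gamma(shape=33, rate=6.1).
The mode of a Gamma(a, b) with a ≥ 1 (shape–rate) is (a−1)/b = 32/6.1 ≈ 5.246.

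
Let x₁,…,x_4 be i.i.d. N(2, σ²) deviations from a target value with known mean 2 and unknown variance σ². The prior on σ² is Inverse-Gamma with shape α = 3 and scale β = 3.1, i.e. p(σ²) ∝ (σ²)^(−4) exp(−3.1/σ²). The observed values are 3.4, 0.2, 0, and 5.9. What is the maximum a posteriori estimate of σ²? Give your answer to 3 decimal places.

Sum of squared deviations about the known mean: SS = (3.4−2)² + (0.2−2)² + (0−2)² + (5.9−2)² = 24.41.
The Normal likelihood contributes (σ²)^(−n/2) exp(−SS/(2σ²)), so the posterior is Inverse-Gamma(α + n/2, β + SS/2) = Inverse-Gamma(5, 15.305).
The mode of Inverse-Gamma(a, b) is b/(a+1) = 15.305/6 ≈ 2.551.

σ̂²_MAP = 2.551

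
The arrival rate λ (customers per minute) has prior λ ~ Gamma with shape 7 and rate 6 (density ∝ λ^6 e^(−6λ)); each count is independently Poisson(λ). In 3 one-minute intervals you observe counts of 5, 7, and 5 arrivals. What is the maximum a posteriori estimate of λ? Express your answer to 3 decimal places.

λ̂_MAP = 2.556

Σxᵢ = 5+7+5 = 17, with n = 3.
Posterior ∝ λ^6e^(−6λ) · λ^17e^(−3λ) = λ^23e^(−9λ), i.e. Gamma(shape=24, rate=9).
The mode of a Gamma(a, b) with a ≥ 1 (shape–rate) is (a−1)/b = 23/9 ≈ 2.556.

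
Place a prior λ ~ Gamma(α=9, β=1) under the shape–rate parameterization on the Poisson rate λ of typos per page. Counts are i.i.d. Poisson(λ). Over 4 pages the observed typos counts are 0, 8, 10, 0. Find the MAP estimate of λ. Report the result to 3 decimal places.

λ̂_MAP = 5.200

Σxᵢ = 0+8+10+0 = 18, with n = 4.
Posterior ∝ λ^8e^(−1λ) · λ^18e^(−4λ) = λ^26e^(−5λ), i.e. Gamma(shape=27, rate=5).
The mode of a Gamma(a, b) with a ≥ 1 (shape–rate) is (a−1)/b = 26/5 ≈ 5.200.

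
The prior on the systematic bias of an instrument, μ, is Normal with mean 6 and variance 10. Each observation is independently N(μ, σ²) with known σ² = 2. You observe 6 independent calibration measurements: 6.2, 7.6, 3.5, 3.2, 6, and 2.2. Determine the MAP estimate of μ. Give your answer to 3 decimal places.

n = 6; x̄ = (6.2 + 7.6 + 3.5 + 3.2 + 6 + 2.2)/6 = 28.7/6 = 287/60 ≈ 4.7833.
For a Normal prior and Normal likelihood with known variance, the posterior is Normal; its mode equals its mean, the precision-weighted average.
Prior precision 1/σ₀² = 1/10 = 0.1; data precision n/σ² = 6/2 = 3.
μ̂ = (0.1·6 + 3·(287/60)) / (0.1 + 3) = 14.95/3.1 = 299/62 ≈ 4.823.

μ̂_MAP = 4.823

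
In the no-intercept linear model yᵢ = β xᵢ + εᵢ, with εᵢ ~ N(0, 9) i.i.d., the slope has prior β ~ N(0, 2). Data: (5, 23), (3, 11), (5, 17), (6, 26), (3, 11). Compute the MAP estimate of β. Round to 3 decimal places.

log p(β | y) = −Σ(yᵢ − βxᵢ)²/(2·9) − β²/(2·2) + const.
Setting the derivative to zero: Σxᵢ(yᵢ − βxᵢ)/9 − β/2 = 0, so β = Σxᵢyᵢ / (Σxᵢ² + σ²/τ²).
Σxᵢyᵢ = 5·23 + 3·11 + 5·17 + 6·26 + 3·11 = 422; Σxᵢ² = 104; σ²/τ² = 4.5.
β̂_MAP = 422 / (104 + 4.5) = 422/108.5 ≈ 3.889.

β̂_MAP = 3.889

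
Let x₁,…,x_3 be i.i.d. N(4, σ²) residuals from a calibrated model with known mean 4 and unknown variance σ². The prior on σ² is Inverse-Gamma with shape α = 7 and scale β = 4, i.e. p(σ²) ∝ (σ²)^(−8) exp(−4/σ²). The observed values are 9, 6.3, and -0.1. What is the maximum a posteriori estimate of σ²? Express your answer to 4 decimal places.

Sum of squared deviations about the known mean: SS = (9−4)² + (6.3−4)² + (-0.1−4)² = 47.1.
The Normal likelihood contributes (σ²)^(−n/2) exp(−SS/(2σ²)), so the posterior is Inverse-Gamma(α + n/2, β + SS/2) = Inverse-Gamma(8.5, 27.55).
The mode of Inverse-Gamma(a, b) is b/(a+1) = 27.55/9.5 ≈ 2.9000.

σ̂²_MAP = 2.9000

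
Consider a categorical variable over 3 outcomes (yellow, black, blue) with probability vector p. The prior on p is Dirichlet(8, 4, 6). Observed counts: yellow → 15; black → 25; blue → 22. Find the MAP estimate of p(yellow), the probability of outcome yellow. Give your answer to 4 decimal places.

The posterior is Dirichlet(αᵢ + nᵢ) = Dirichlet(23, 29, 28).
For a Dirichlet(a₁,…,a_K) with all aᵢ > 1, the mode has j-th component (aⱼ − 1)/(Σaᵢ − K).
Here Σaᵢ = 80 and K = 3, so p(yellow) = (23 − 1)/(80 − 3) = 22/77 ≈ 0.2857.

MAP estimate of p(yellow) = 0.2857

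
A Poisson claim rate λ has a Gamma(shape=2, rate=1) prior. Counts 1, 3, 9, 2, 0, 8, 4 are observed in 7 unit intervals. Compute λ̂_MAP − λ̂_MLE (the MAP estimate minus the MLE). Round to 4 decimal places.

Σxᵢ = 27. Posterior is Gamma(29, 8); MAP = (29−1)/8 = 28/8 ≈ 3.50000.
MLE = x̄ = 27/7 ≈ 3.85714.
Difference = 28/8 − 27/7 = -5/14 ≈ -0.3571.

MAP − MLE = -0.3571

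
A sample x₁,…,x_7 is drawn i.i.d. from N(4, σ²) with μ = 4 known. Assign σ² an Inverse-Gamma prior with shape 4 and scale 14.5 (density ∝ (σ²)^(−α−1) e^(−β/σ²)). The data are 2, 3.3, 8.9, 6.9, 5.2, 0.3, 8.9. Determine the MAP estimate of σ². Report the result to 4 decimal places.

Sum of squared deviations about the known mean: SS = (2−4)² + (3.3−4)² + (8.9−4)² + (6.9−4)² + (5.2−4)² + (0.3−4)² + (8.9−4)² = 76.05.
The Normal likelihood contributes (σ²)^(−n/2) exp(−SS/(2σ²)), so the posterior is Inverse-Gamma(α + n/2, β + SS/2) = Inverse-Gamma(7.5, 52.525).
The mode of Inverse-Gamma(a, b) is b/(a+1) = 52.525/8.5 ≈ 6.1794.

σ̂²_MAP = 6.1794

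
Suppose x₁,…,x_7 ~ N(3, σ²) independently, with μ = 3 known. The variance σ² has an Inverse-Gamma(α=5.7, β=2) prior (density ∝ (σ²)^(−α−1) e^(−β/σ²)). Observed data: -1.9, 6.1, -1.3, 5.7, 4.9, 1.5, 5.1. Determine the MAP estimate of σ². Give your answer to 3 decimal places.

Sum of squared deviations about the known mean: SS = (-1.9−3)² + (6.1−3)² + (-1.3−3)² + (5.7−3)² + (4.9−3)² + (1.5−3)² + (5.1−3)² = 69.67.
The Normal likelihood contributes (σ²)^(−n/2) exp(−SS/(2σ²)), so the posterior is Inverse-Gamma(α + n/2, β + SS/2) = Inverse-Gamma(9.2, 36.835).
The mode of Inverse-Gamma(a, b) is b/(a+1) = 36.835/10.2 ≈ 3.611.

σ̂²_MAP = 3.611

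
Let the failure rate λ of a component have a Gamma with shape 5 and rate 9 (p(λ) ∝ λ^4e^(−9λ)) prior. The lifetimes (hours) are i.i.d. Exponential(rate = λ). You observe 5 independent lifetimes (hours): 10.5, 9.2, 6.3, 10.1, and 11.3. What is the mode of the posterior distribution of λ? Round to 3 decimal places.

λ̂_MAP = 0.160

The Exponential(rate=λ) likelihood is ∝ λ^n e^(−λΣtᵢ). Here n = 5 and Σtᵢ = 10.5 + 9.2 + 6.3 + 10.1 + 11.3 = 47.4.
Posterior ∝ λ^4e^(−9λ) · λ^5e^(−47.4λ) = λ^9e^(−56.4λ), i.e. Gamma(10, 56.4).
Mode = (a−1)/b = 9/56.4 ≈ 0.160.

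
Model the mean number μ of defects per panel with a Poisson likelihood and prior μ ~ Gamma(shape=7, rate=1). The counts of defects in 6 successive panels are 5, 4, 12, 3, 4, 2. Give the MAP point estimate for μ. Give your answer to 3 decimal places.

μ̂_MAP = 5.143

Σxᵢ = 5+4+12+3+4+2 = 30, with n = 6.
Posterior ∝ μ^6e^(−1μ) · μ^30e^(−6μ) = μ^36e^(−7μ), i.e. Gamma(shape=37, rate=7).
The mode of a Gamma(a, b) with a ≥ 1 (shape–rate) is (a−1)/b = 36/7 ≈ 5.143.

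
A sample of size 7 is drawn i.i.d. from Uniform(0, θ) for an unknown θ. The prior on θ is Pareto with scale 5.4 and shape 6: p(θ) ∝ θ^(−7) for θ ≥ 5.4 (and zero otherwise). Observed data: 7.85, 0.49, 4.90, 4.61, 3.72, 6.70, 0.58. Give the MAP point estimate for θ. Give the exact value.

The Uniform(0, θ) likelihood is θ^(−n) for θ ≥ max(xᵢ), zero otherwise. Here max(xᵢ) = 7.85.
Posterior ∝ θ^(−7) · θ^(−7) = θ^(−14) on θ ≥ max(5.4, 7.85) = 7.85.
This density is strictly decreasing in θ, so the posterior mode lies at the lower boundary of the support.

θ̂_MAP = 7.85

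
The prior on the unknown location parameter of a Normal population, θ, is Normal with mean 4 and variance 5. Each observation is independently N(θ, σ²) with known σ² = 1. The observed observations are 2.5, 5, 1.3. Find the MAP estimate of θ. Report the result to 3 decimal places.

n = 3; x̄ = (2.5 + 5 + 1.3)/3 = 8.8/3 = 44/15 ≈ 2.9333.
For a Normal prior and Normal likelihood with known variance, the posterior is Normal; its mode equals its mean, the precision-weighted average.
Prior precision 1/σ₀² = 1/5 = 0.2; data precision n/σ² = 3/1 = 3.
θ̂ = (0.2·4 + 3·(44/15)) / (0.2 + 3) = 9.6/3.2 = 3.000.

θ̂_MAP = 3.000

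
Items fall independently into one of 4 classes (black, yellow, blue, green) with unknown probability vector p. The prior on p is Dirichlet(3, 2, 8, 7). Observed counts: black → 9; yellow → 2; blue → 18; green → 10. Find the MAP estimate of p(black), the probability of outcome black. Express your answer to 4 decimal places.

The posterior is Dirichlet(αᵢ + nᵢ) = Dirichlet(12, 4, 26, 17).
For a Dirichlet(a₁,…,a_K) with all aᵢ > 1, the mode has j-th component (aⱼ − 1)/(Σaᵢ − K).
Here Σaᵢ = 59 and K = 4, so p(black) = (12 − 1)/(59 − 4) = 11/55 ≈ 0.2000.

MAP estimate of p(black) = 0.2000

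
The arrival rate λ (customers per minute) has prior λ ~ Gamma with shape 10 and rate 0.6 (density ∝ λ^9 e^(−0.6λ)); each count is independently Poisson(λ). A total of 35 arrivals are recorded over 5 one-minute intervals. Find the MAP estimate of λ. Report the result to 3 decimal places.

λ̂_MAP = 7.857

Σxᵢ = 35, n = 5.
Posterior ∝ λ^9e^(−0.6λ) · λ^35e^(−5λ) = λ^44e^(−5.6λ), i.e. Gamma(shape=45, rate=5.6).
The mode of a Gamma(a, b) with a ≥ 1 (shape–rate) is (a−1)/b = 44/5.6 ≈ 7.857.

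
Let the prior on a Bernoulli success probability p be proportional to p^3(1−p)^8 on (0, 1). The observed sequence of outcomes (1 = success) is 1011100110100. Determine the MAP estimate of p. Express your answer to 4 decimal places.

The prior density ∝ p^3(1−p)^8 is the kernel of Beta(4, 9).
Data: 7 successes in 13 trials (from the sequence). The binomial likelihood contributes p^7(1−p)^6, so the posterior is Beta(4+7, 9+6) = Beta(11, 15).
For Beta(a, b) with a, b > 1 the mode is (a−1)/(a+b−2) = 10/24 ≈ 0.4167.

p̂_MAP = 0.4167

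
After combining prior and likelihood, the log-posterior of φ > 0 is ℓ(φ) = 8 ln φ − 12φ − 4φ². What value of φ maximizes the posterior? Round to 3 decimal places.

ℓ'(φ) = 8/φ − 12 − 8φ. Setting this to zero and multiplying by φ: 8φ² + 12φ − 8 = 0.
φ = (−12 + √(12² + 4·8·8)) / (2·8) = (−12 + √400) / 16 = (−12 + 20)/16 = 1/2.
ℓ''(φ) = −8/φ² − 8 < 0, confirming a maximum.

φ̂_MAP = 0.500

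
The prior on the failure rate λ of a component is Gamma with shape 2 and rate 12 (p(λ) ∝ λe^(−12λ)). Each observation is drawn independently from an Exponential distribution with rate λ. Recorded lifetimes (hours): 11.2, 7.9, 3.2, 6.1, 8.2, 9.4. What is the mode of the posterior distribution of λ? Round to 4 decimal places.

The Exponential(rate=λ) likelihood is ∝ λ^n e^(−λΣtᵢ). Here n = 6 and Σtᵢ = 11.2 + 7.9 + 3.2 + 6.1 + 8.2 + 9.4 = 46.
Posterior ∝ λe^(−12λ) · λ^6e^(−46λ) = λ^7e^(−58λ), i.e. Gamma(8, 58).
Mode = (a−1)/b = 7/58 ≈ 0.1207.

λ̂_MAP = 0.1207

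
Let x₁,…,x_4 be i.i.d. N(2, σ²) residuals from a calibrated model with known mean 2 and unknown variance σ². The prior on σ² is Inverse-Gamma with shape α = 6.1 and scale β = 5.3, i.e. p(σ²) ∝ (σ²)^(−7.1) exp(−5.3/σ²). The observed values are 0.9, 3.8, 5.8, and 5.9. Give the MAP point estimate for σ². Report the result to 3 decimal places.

Sum of squared deviations about the known mean: SS = (0.9−2)² + (3.8−2)² + (5.8−2)² + (5.9−2)² = 34.1.
The Normal likelihood contributes (σ²)^(−n/2) exp(−SS/(2σ²)), so the posterior is Inverse-Gamma(α + n/2, β + SS/2) = Inverse-Gamma(8.1, 22.35).
The mode of Inverse-Gamma(a, b) is b/(a+1) = 22.35/9.1 ≈ 2.456.

σ̂²_MAP = 2.456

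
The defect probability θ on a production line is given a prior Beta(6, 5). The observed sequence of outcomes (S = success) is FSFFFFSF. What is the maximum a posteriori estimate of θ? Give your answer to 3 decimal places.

Prior: Beta(6, 5).
Data: 2 successes in 8 trials (from the sequence). The binomial likelihood contributes θ^2(1−θ)^6, so the posterior is Beta(6+2, 5+6) = Beta(8, 11).
For Beta(a, b) with a, b > 1 the mode is (a−1)/(a+b−2) = 7/17 ≈ 0.412.

θ̂_MAP = 0.412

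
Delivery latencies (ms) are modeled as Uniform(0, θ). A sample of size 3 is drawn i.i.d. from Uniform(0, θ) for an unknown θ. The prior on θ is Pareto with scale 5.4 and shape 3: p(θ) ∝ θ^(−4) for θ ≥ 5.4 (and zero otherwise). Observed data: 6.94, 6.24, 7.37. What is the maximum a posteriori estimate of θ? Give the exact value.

The Uniform(0, θ) likelihood is θ^(−n) for θ ≥ max(xᵢ), zero otherwise. Here max(xᵢ) = 7.37.
Posterior ∝ θ^(−4) · θ^(−3) = θ^(−7) on θ ≥ max(5.4, 7.37) = 7.37.
This density is strictly decreasing in θ, so the posterior mode lies at the lower boundary of the support.

θ̂_MAP = 7.37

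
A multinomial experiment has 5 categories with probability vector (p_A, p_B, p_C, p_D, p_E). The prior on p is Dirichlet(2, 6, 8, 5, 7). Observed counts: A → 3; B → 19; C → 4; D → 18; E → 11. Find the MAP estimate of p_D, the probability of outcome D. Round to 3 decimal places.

The posterior is Dirichlet(αᵢ + nᵢ) = Dirichlet(5, 25, 12, 23, 18).
For a Dirichlet(a₁,…,a_K) with all aᵢ > 1, the mode has j-th component (aⱼ − 1)/(Σaᵢ − K).
Here Σaᵢ = 83 and K = 5, so p_D = (23 − 1)/(83 − 5) = 22/78 ≈ 0.282.

MAP estimate of p_D = 0.282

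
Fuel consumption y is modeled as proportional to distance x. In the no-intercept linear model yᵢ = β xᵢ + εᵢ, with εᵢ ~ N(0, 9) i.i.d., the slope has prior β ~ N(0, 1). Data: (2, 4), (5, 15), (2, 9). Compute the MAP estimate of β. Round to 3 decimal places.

log p(β | y) = −Σ(yᵢ − βxᵢ)²/(2·9) − β²/(2·1) + const.
Setting the derivative to zero: Σxᵢ(yᵢ − βxᵢ)/9 − β/1 = 0, so β = Σxᵢyᵢ / (Σxᵢ² + σ²/τ²).
Σxᵢyᵢ = 2·4 + 5·15 + 2·9 = 101; Σxᵢ² = 33; σ²/τ² = 9.
β̂_MAP = 101 / (33 + 9) = 101/42 ≈ 2.405.

β̂_MAP = 2.405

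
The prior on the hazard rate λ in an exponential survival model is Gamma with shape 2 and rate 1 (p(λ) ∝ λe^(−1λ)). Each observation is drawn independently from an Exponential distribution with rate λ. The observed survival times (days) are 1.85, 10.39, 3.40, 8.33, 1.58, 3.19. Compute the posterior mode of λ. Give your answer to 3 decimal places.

The Exponential(rate=λ) likelihood is ∝ λ^n e^(−λΣtᵢ). Here n = 6 and Σtᵢ = 1.85 + 10.39 + 3.40 + 8.33 + 1.58 + 3.19 = 28.74.
Posterior ∝ λe^(−1λ) · λ^6e^(−28.74λ) = λ^7e^(−29.74λ), i.e. Gamma(8, 29.74).
Mode = (a−1)/b = 7/29.74 ≈ 0.235.

λ̂_MAP = 0.235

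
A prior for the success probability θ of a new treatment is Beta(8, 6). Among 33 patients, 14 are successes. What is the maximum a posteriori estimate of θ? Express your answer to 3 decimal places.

Prior: Beta(8, 6).
Data: 14 successes in 33 trials. The binomial likelihood contributes θ^14(1−θ)^19, so the posterior is Beta(8+14, 6+19) = Beta(22, 25).
For Beta(a, b) with a, b > 1 the mode is (a−1)/(a+b−2) = 21/45 ≈ 0.467.

θ̂_MAP = 0.467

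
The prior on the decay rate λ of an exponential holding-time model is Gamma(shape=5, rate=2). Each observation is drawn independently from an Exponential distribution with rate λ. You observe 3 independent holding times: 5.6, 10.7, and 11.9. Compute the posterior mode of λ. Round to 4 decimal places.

λ̂_MAP = 0.2318

The Exponential(rate=λ) likelihood is ∝ λ^n e^(−λΣtᵢ). Here n = 3 and Σtᵢ = 5.6 + 10.7 + 11.9 = 28.2.
Posterior ∝ λ^4e^(−2λ) · λ^3e^(−28.2λ) = λ^7e^(−30.2λ), i.e. Gamma(8, 30.2).
Mode = (a−1)/b = 7/30.2 ≈ 0.2318.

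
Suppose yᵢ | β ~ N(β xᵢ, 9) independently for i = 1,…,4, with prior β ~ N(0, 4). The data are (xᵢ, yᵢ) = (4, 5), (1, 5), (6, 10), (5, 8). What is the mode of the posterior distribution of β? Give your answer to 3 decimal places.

log p(β | y) = −Σ(yᵢ − βxᵢ)²/(2·9) − β²/(2·4) + const.
Setting the derivative to zero: Σxᵢ(yᵢ − βxᵢ)/9 − β/4 = 0, so β = Σxᵢyᵢ / (Σxᵢ² + σ²/τ²).
Σxᵢyᵢ = 4·5 + 1·5 + 6·10 + 5·8 = 125; Σxᵢ² = 78; σ²/τ² = 2.25.
β̂_MAP = 125 / (78 + 2.25) = 125/80.25 ≈ 1.558.

β̂_MAP = 1.558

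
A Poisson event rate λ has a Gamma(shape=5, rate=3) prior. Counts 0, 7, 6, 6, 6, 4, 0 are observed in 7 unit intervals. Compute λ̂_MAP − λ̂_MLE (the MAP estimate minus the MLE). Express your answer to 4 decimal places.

Σxᵢ = 29. Posterior is Gamma(34, 10); MAP = (34−1)/10 = 33/10 ≈ 3.30000.
MLE = x̄ = 29/7 ≈ 4.14286.
Difference = 33/10 − 29/7 = -59/70 ≈ -0.8429.

MAP − MLE = -0.8429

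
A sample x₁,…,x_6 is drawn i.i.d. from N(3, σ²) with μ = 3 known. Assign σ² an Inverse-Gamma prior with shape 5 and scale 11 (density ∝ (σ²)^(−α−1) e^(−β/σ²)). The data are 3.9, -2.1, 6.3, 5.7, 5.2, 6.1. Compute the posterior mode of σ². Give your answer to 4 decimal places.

Sum of squared deviations about the known mean: SS = (3.9−3)² + (-2.1−3)² + (6.3−3)² + (5.7−3)² + (5.2−3)² + (6.1−3)² = 59.45.
The Normal likelihood contributes (σ²)^(−n/2) exp(−SS/(2σ²)), so the posterior is Inverse-Gamma(α + n/2, β + SS/2) = Inverse-Gamma(8, 40.725).
The mode of Inverse-Gamma(a, b) is b/(a+1) = 40.725/9 ≈ 4.5250.

σ̂²_MAP = 4.5250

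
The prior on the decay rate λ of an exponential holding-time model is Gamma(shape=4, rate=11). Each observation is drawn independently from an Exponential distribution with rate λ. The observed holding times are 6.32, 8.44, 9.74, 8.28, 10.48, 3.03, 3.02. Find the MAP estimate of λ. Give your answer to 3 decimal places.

The Exponential(rate=λ) likelihood is ∝ λ^n e^(−λΣtᵢ). Here n = 7 and Σtᵢ = 6.32 + 8.44 + 9.74 + 8.28 + 10.48 + 3.03 + 3.02 = 49.31.
Posterior ∝ λ^3e^(−11λ) · λ^7e^(−49.31λ) = λ^10e^(−60.31λ), i.e. Gamma(11, 60.31).
Mode = (a−1)/b = 10/60.31 ≈ 0.166.

λ̂_MAP = 0.166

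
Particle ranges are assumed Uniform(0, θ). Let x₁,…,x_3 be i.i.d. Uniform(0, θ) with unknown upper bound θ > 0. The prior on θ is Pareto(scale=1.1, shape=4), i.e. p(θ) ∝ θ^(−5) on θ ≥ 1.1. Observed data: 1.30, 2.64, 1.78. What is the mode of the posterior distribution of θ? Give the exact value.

The Uniform(0, θ) likelihood is θ^(−n) for θ ≥ max(xᵢ), zero otherwise. Here max(xᵢ) = 2.64.
Posterior ∝ θ^(−5) · θ^(−3) = θ^(−8) on θ ≥ max(1.1, 2.64) = 2.64.
This density is strictly decreasing in θ, so the posterior mode lies at the lower boundary of the support.

θ̂_MAP = 2.64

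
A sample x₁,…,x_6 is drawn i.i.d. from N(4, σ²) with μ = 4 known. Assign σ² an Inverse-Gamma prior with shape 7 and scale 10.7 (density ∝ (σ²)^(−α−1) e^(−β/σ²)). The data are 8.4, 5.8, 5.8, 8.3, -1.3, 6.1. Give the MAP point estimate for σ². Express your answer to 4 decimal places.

σ̂²_MAP = 4.4650

Sum of squared deviations about the known mean: SS = (8.4−4)² + (5.8−4)² + (5.8−4)² + (8.3−4)² + (-1.3−4)² + (6.1−4)² = 76.83.
The Normal likelihood contributes (σ²)^(−n/2) exp(−SS/(2σ²)), so the posterior is Inverse-Gamma(α + n/2, β + SS/2) = Inverse-Gamma(10, 49.115).
The mode of Inverse-Gamma(a, b) is b/(a+1) = 49.115/11 ≈ 4.4650.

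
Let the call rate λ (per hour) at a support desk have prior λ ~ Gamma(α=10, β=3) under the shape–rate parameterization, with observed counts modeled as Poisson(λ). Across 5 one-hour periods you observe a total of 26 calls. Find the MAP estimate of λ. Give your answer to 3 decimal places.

Σxᵢ = 26, n = 5.
Posterior ∝ λ^9e^(−3λ) · λ^26e^(−5λ) = λ^35e^(−8λ), i.e. Gamma(shape=36, rate=8).
The mode of a Gamma(a, b) with a ≥ 1 (shape–rate) is (a−1)/b = 35/8 ≈ 4.375.

λ̂_MAP = 4.375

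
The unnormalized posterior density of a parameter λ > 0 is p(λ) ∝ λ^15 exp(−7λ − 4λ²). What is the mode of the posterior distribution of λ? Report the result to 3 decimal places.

λ̂_MAP = 1.000

ℓ'(λ) = 15/λ − 7 − 8λ. Setting this to zero and multiplying by λ: 8λ² + 7λ − 15 = 0.
λ = (−7 + √(7² + 4·8·15)) / (2·8) = (−7 + √529) / 16 = (−7 + 23)/16 = 1.
ℓ''(λ) = −15/λ² − 8 < 0, confirming a maximum.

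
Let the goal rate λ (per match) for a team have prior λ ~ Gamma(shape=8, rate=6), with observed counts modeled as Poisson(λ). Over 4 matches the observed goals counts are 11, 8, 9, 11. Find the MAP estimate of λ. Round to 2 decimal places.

λ̂_MAP = 4.60

Σxᵢ = 11+8+9+11 = 39, with n = 4.
Posterior ∝ λ^7e^(−6λ) · λ^39e^(−4λ) = λ^46e^(−10λ), i.e. Gamma(shape=47, rate=10).
The mode of a Gamma(a, b) with a ≥ 1 (shape–rate) is (a−1)/b = 46/10 ≈ 4.60.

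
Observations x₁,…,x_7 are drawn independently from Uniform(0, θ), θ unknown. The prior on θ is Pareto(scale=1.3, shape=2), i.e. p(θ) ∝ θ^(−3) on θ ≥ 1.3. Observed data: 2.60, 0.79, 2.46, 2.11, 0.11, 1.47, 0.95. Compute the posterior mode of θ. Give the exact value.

θ̂_MAP = 2.60

The Uniform(0, θ) likelihood is θ^(−n) for θ ≥ max(xᵢ), zero otherwise. Here max(xᵢ) = 2.60.
Posterior ∝ θ^(−3) · θ^(−7) = θ^(−10) on θ ≥ max(1.3, 2.60) = 2.60.
This density is strictly decreasing in θ, so the posterior mode lies at the lower boundary of the support.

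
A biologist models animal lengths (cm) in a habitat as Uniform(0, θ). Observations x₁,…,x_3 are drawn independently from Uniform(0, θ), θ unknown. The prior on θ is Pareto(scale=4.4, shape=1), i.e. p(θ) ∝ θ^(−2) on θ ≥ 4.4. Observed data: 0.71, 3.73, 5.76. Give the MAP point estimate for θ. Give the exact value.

The Uniform(0, θ) likelihood is θ^(−n) for θ ≥ max(xᵢ), zero otherwise. Here max(xᵢ) = 5.76.
Posterior ∝ θ^(−2) · θ^(−3) = θ^(−5) on θ ≥ max(4.4, 5.76) = 5.76.
This density is strictly decreasing in θ, so the posterior mode lies at the lower boundary of the support.

θ̂_MAP = 5.76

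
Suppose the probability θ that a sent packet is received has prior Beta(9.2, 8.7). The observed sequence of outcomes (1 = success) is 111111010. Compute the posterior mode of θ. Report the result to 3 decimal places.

Prior: Beta(9.2, 8.7).
Data: 7 successes in 9 trials (from the sequence). The binomial likelihood contributes θ^7(1−θ)^2, so the posterior is Beta(9.2+7, 8.7+2) = Beta(16.2, 10.7).
For Beta(a, b) with a, b > 1 the mode is (a−1)/(a+b−2) = 15.2/24.9 ≈ 0.610.

θ̂_MAP = 0.610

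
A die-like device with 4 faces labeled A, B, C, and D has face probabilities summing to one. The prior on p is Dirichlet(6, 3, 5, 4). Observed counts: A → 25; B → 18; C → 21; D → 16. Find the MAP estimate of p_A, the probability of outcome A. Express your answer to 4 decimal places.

MAP estimate of p_A = 0.3191

The posterior is Dirichlet(αᵢ + nᵢ) = Dirichlet(31, 21, 26, 20).
For a Dirichlet(a₁,…,a_K) with all aᵢ > 1, the mode has j-th component (aⱼ − 1)/(Σaᵢ − K).
Here Σaᵢ = 98 and K = 4, so p_A = (31 − 1)/(98 − 4) = 30/94 ≈ 0.3191.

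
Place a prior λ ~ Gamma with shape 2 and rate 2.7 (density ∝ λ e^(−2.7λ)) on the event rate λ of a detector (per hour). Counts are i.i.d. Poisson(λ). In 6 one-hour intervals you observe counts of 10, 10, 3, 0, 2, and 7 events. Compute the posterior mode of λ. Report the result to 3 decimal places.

Σxᵢ = 10+10+3+0+2+7 = 32, with n = 6.
Posterior ∝ λe^(−2.7λ) · λ^32e^(−6λ) = λ^33e^(−8.7λ), i.e. Gamma(shape=34, rate=8.7).
The mode of a Gamma(a, b) with a ≥ 1 (shape–rate) is (a−1)/b = 33/8.7 ≈ 3.793.

λ̂_MAP = 3.793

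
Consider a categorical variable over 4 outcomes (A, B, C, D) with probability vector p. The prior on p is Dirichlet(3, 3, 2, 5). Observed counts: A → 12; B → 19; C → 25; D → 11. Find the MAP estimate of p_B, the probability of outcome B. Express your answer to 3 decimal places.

The posterior is Dirichlet(αᵢ + nᵢ) = Dirichlet(15, 22, 27, 16).
For a Dirichlet(a₁,…,a_K) with all aᵢ > 1, the mode has j-th component (aⱼ − 1)/(Σaᵢ − K).
Here Σaᵢ = 80 and K = 4, so p_B = (22 − 1)/(80 − 4) = 21/76 ≈ 0.276.

MAP estimate of p_B = 0.276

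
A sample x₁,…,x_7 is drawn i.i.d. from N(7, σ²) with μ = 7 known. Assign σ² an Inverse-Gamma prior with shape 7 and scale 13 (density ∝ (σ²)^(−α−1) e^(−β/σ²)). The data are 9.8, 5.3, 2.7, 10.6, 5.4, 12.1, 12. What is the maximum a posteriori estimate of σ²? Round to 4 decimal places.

Sum of squared deviations about the known mean: SS = (9.8−7)² + (5.3−7)² + (2.7−7)² + (10.6−7)² + (5.4−7)² + (12.1−7)² + (12−7)² = 95.75.
The Normal likelihood contributes (σ²)^(−n/2) exp(−SS/(2σ²)), so the posterior is Inverse-Gamma(α + n/2, β + SS/2) = Inverse-Gamma(10.5, 60.875).
The mode of Inverse-Gamma(a, b) is b/(a+1) = 60.875/11.5 ≈ 5.2935.

σ̂²_MAP = 5.2935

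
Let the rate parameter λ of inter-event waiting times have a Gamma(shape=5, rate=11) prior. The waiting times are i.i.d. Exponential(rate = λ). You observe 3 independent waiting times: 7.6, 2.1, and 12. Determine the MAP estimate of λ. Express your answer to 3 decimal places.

The Exponential(rate=λ) likelihood is ∝ λ^n e^(−λΣtᵢ). Here n = 3 and Σtᵢ = 7.6 + 2.1 + 12 = 21.7.
Posterior ∝ λ^4e^(−11λ) · λ^3e^(−21.7λ) = λ^7e^(−32.7λ), i.e. Gamma(8, 32.7).
Mode = (a−1)/b = 7/32.7 ≈ 0.214.

λ̂_MAP = 0.214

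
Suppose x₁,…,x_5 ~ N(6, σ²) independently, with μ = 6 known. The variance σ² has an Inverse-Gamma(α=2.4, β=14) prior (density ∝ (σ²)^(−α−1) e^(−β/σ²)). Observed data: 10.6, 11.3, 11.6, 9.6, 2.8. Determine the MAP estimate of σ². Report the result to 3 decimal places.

Sum of squared deviations about the known mean: SS = (10.6−6)² + (11.3−6)² + (11.6−6)² + (9.6−6)² + (2.8−6)² = 103.81.
The Normal likelihood contributes (σ²)^(−n/2) exp(−SS/(2σ²)), so the posterior is Inverse-Gamma(α + n/2, β + SS/2) = Inverse-Gamma(4.9, 65.905).
The mode of Inverse-Gamma(a, b) is b/(a+1) = 65.905/5.9 ≈ 11.170.

σ̂²_MAP = 11.170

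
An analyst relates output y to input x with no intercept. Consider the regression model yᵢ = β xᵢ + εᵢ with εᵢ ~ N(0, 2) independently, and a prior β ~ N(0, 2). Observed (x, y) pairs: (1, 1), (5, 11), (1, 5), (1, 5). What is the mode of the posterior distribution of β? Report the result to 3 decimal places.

log p(β | y) = −Σ(yᵢ − βxᵢ)²/(2·2) − β²/(2·2) + const.
Setting the derivative to zero: Σxᵢ(yᵢ − βxᵢ)/2 − β/2 = 0, so β = Σxᵢyᵢ / (Σxᵢ² + σ²/τ²).
Σxᵢyᵢ = 1·1 + 5·11 + 1·5 + 1·5 = 66; Σxᵢ² = 28; σ²/τ² = 1.
β̂_MAP = 66 / (28 + 1) = 66/29 ≈ 2.276.

β̂_MAP = 2.276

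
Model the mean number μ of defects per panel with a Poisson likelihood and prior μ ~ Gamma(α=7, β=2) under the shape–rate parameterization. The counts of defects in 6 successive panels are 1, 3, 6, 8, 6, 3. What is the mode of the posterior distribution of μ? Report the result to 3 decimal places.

Σxᵢ = 1+3+6+8+6+3 = 27, with n = 6.
Posterior ∝ μ^6e^(−2μ) · μ^27e^(−6μ) = μ^33e^(−8μ), i.e. Gamma(shape=34, rate=8).
The mode of a Gamma(a, b) with a ≥ 1 (shape–rate) is (a−1)/b = 33/8 ≈ 4.125.

μ̂_MAP = 4.125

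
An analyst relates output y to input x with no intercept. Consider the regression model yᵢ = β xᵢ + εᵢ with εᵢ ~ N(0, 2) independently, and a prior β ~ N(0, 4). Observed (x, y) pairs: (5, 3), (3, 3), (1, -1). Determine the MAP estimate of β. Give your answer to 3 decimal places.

log p(β | y) = −Σ(yᵢ − βxᵢ)²/(2·2) − β²/(2·4) + const.
Setting the derivative to zero: Σxᵢ(yᵢ − βxᵢ)/2 − β/4 = 0, so β = Σxᵢyᵢ / (Σxᵢ² + σ²/τ²).
Σxᵢyᵢ = 5·3 + 3·3 + 1·(-1) = 23; Σxᵢ² = 35; σ²/τ² = 0.5.
β̂_MAP = 23 / (35 + 0.5) = 23/35.5 ≈ 0.648.

β̂_MAP = 0.648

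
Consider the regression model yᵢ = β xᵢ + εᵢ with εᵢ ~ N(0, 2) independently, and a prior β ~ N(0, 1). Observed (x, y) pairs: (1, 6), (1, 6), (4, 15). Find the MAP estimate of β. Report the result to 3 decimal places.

β̂_MAP = 3.600

log p(β | y) = −Σ(yᵢ − βxᵢ)²/(2·2) − β²/(2·1) + const.
Setting the derivative to zero: Σxᵢ(yᵢ − βxᵢ)/2 − β/1 = 0, so β = Σxᵢyᵢ / (Σxᵢ² + σ²/τ²).
Σxᵢyᵢ = 1·6 + 1·6 + 4·15 = 72; Σxᵢ² = 18; σ²/τ² = 2.
β̂_MAP = 72 / (18 + 2) = 72/20 ≈ 3.600.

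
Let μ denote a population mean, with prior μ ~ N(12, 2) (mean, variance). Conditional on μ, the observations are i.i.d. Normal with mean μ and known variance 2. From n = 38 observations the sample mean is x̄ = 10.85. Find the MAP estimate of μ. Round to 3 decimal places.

n = 38, x̄ = 10.85.
For a Normal prior and Normal likelihood with known variance, the posterior is Normal; its mode equals its mean, the precision-weighted average.
Prior precision 1/σ₀² = 1/2 = 0.5; data precision n/σ² = 38/2 = 19.
μ̂ = (0.5·12 + 19·10.85) / (0.5 + 19) = 212.15/19.5 = 4243/390 ≈ 10.879.

μ̂_MAP = 10.879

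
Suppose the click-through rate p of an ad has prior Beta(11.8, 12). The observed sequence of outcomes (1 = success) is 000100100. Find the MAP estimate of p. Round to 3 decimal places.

p̂_MAP = 0.416

Prior: Beta(11.8, 12).
Data: 2 successes in 9 trials (from the sequence). The binomial likelihood contributes p^2(1−p)^7, so the posterior is Beta(11.8+2, 12+7) = Beta(13.8, 19).
For Beta(a, b) with a, b > 1 the mode is (a−1)/(a+b−2) = 12.8/30.8 ≈ 0.416.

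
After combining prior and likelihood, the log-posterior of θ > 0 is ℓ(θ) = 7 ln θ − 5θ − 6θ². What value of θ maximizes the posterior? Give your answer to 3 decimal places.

θ̂_MAP = 0.583

ℓ'(θ) = 7/θ − 5 − 12θ. Setting this to zero and multiplying by θ: 12θ² + 5θ − 7 = 0.
θ = (−5 + √(5² + 4·12·7)) / (2·12) = (−5 + √361) / 24 = (−5 + 19)/24 = 7/12.
ℓ''(θ) = −7/θ² − 12 < 0, confirming a maximum.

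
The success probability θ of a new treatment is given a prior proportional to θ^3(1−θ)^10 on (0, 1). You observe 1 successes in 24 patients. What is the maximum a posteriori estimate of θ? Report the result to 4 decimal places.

θ̂_MAP = 0.1081

The prior density ∝ θ^3(1−θ)^10 is the kernel of Beta(4, 11).
Data: 1 success in 24 trials. The binomial likelihood contributes θ(1−θ)^23, so the posterior is Beta(4+1, 11+23) = Beta(5, 34).
For Beta(a, b) with a, b > 1 the mode is (a−1)/(a+b−2) = 4/37 ≈ 0.1081.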